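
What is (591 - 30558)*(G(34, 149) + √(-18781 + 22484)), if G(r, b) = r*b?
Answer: -151812822 - 689241*√7 ≈ -1.5364e+8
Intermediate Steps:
G(r, b) = b*r
(591 - 30558)*(G(34, 149) + √(-18781 + 22484)) = (591 - 30558)*(149*34 + √(-18781 + 22484)) = -29967*(5066 + √3703) = -29967*(5066 + 23*√7) = -151812822 - 689241*√7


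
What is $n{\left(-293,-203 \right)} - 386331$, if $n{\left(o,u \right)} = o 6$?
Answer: $-388089$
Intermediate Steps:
$n{\left(o,u \right)} = 6 o$
$n{\left(-293,-203 \right)} - 386331 = 6 \left(-293\right) - 386331 = -1758 - 386331 = -388089$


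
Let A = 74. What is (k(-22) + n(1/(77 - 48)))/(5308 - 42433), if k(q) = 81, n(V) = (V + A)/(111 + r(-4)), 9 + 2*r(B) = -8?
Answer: -485839/220708125 ≈ -0.0022013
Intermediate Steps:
r(B) = -17/2 (r(B) = -9/2 + (½)*(-8) = -9/2 - 4 = -17/2)
n(V) = 148/205 + 2*V/205 (n(V) = (V + 74)/(111 - 17/2) = (74 + V)/(205/2) = (74 + V)*(2/205) = 148/205 + 2*V/205)
(k(-22) + n(1/(77 - 48)))/(5308 - 42433) = (81 + (148/205 + 2/(205*(77 - 48))))/(5308 - 42433) = (81 + (148/205 + (2/205)/29))/(-37125) = (81 + (148/205 + (2/205)*(1/29)))*(-1/37125) = (81 + (148/205 + 2/5945))*(-1/37125) = (81 + 4294/5945)*(-1/37125) = (485839/5945)*(-1/37125) = -485839/220708125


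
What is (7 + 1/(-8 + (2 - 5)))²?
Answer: 5776/121 ≈ 47.736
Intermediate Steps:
(7 + 1/(-8 + (2 - 5)))² = (7 + 1/(-8 - 3))² = (7 + 1/(-11))² = (7 - 1/11)² = (76/11)² = 5776/121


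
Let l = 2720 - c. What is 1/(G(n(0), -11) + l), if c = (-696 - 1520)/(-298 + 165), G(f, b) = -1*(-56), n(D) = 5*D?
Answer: 133/366992 ≈ 0.00036241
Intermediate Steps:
G(f, b) = 56
c = 2216/133 (c = -2216/(-133) = -2216*(-1/133) = 2216/133 ≈ 16.662)
l = 359544/133 (l = 2720 - 1*2216/133 = 2720 - 2216/133 = 359544/133 ≈ 2703.3)
1/(G(n(0), -11) + l) = 1/(56 + 359544/133) = 1/(366992/133) = 133/366992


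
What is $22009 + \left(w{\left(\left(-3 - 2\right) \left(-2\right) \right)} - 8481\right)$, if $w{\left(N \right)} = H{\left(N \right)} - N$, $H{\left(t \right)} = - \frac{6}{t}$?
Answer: $\frac{67587}{5} \approx 13517.0$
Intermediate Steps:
$w{\left(N \right)} = - N - \frac{6}{N}$ ($w{\left(N \right)} = - \frac{6}{N} - N = - N - \frac{6}{N}$)
$22009 + \left(w{\left(\left(-3 - 2\right) \left(-2\right) \right)} - 8481\right) = 22009 - \left(8481 + \left(-3 - 2\right) \left(-2\right) + 6 \left(- \frac{1}{2}\right) \frac{1}{-3 - 2}\right) = 22009 - \frac{42458}{5} = \frac{67587}{5}$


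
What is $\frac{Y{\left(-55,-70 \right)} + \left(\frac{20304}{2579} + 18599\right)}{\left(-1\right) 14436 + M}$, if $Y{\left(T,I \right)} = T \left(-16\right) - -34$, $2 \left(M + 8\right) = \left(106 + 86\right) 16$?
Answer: $- \frac{50344331}{33289732} \approx -1.5123$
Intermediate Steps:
$M = 1528$ ($M = -8 + \frac{\left(106 + 86\right) 16}{2} = -8 + \frac{192 \cdot 16}{2} = -8 + \frac{1}{2} \cdot 3072 = -8 + 1536 = 1528$)
$Y{\left(T,I \right)} = 34 - 16 T$ ($Y{\left(T,I \right)} = - 16 T + 34 = 34 - 16 T$)
$\frac{Y{\left(-55,-70 \right)} + \left(\frac{20304}{2579} + 18599\right)}{\left(-1\right) 14436 + M} = \frac{\left(34 - -880\right) + \left(\frac{20304}{2579} + 18599\right)}{\left(-1\right) 14436 + 1528} = \frac{\left(34 + 880\right) + \left(20304 \cdot \frac{1}{2579} + 18599\right)}{-14436 + 1528} = \frac{914 + \left(\frac{20304}{2579} + 18599\right)}{-12908} = \left(914 + \frac{47987125}{2579}\right) \left(- \frac{1}{12908}\right) = \frac{50344331}{2579} \left(- \frac{1}{12908}\right) = - \frac{50344331}{33289732}$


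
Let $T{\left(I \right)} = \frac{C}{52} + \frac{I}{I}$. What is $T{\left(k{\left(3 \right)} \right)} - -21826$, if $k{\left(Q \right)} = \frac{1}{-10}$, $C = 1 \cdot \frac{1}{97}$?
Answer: $\frac{110095389}{5044} \approx 21827.0$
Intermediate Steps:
$C = \frac{1}{97}$ ($C = 1 \cdot \frac{1}{97} = \frac{1}{97} \approx 0.010309$)
$k{\left(Q \right)} = - \frac{1}{10}$
$T{\left(I \right)} = \frac{5045}{5044}$ ($T{\left(I \right)} = \frac{1}{97 \cdot 52} + \frac{I}{I} = \frac{1}{97} \cdot \frac{1}{52} + 1 = \frac{1}{5044} + 1 = \frac{5045}{5044}$)
$T{\left(k{\left(3 \right)} \right)} - -21826 = \frac{5045}{5044} - -21826 = \frac{5045}{5044} + 21826 = \frac{110095389}{5044}$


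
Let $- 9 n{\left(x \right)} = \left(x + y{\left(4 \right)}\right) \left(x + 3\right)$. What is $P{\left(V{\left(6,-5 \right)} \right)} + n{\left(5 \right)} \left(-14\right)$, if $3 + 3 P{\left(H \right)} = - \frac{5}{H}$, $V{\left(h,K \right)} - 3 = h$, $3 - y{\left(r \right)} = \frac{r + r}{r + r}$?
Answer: $\frac{2320}{27} \approx 85.926$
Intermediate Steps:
$y{\left(r \right)} = 2$ ($y{\left(r \right)} = 3 - \frac{r + r}{r + r} = 3 - \frac{2 r}{2 r} = 3 - 2 r \frac{1}{2 r} = 3 - 1 = 2$)
$n{\left(x \right)} = - \frac{\left(2 + x\right) \left(3 + x\right)}{9}$ ($n{\left(x \right)} = - \frac{\left(x + 2\right) \left(x + 3\right)}{9} = - \frac{\left(2 + x\right) \left(3 + x\right)}{9}$)
$V{\left(h,K \right)} = 3 + h$
$P{\left(H \right)} = -1 - \frac{5}{3 H}$ ($P{\left(H \right)} = -1 + \frac{\left(-5\right) \frac{1}{H}}{3} = -1 - \frac{5}{3 H}$)
$P{\left(V{\left(6,-5 \right)} \right)} + n{\left(5 \right)} \left(-14\right) = \frac{- \frac{5}{3} - \left(3 + 6\right)}{3 + 6} + \left(- \frac{2}{3} - \frac{25}{9} - \frac{5^{2}}{9}\right) \left(-14\right) = \frac{- \frac{5}{3} - 9}{9} + \left(- \frac{2}{3} - \frac{25}{9} - \frac{25}{9}\right) \left(-14\right) = \frac{1}{9} \left(- \frac{32}{3}\right) - - \frac{784}{9} = - \frac{32}{27} + \frac{784}{9} = \frac{2320}{27}$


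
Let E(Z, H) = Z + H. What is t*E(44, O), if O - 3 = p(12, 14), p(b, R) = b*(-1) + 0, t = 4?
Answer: 140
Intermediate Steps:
p(b, R) = -b (p(b, R) = -b + 0 = -b)
O = -9 (O = 3 - 1*12 = 3 - 12 = -9)
E(Z, H) = H + Z
t*E(44, O) = 4*(-9 + 44) = 4*35 = 140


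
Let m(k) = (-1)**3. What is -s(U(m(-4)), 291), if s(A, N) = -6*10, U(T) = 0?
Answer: 60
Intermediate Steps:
m(k) = -1
s(A, N) = -60
-s(U(m(-4)), 291) = -1*(-60) = 60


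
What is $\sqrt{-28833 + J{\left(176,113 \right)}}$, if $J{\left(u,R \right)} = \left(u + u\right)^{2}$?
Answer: $\sqrt{95071} \approx 308.34$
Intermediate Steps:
$J{\left(u,R \right)} = 4 u^{2}$ ($J{\left(u,R \right)} = \left(2 u\right)^{2} = 4 u^{2}$)
$\sqrt{-28833 + J{\left(176,113 \right)}} = \sqrt{-28833 + 4 \cdot 176^{2}} = \sqrt{-28833 + 4 \cdot 30976} = \sqrt{-28833 + 123904} = \sqrt{95071}$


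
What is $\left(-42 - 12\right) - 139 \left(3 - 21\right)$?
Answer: $2448$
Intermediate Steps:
$\left(-42 - 12\right) - 139 \left(3 - 21\right) = \left(-42 - 12\right) - -2502 = -54 + 2502 = 2448$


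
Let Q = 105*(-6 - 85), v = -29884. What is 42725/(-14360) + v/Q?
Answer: 4179373/27441960 ≈ 0.15230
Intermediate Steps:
Q = -9555 (Q = 105*(-91) = -9555)
42725/(-14360) + v/Q = 42725/(-14360) - 29884/(-9555) = 42725*(-1/14360) - 29884*(-1/9555) = -8545/2872 + 29884/9555 = 4179373/27441960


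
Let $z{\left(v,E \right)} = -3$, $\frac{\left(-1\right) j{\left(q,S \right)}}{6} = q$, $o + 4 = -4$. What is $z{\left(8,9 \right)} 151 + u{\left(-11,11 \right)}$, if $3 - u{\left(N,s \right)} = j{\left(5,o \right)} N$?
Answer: $-780$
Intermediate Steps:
$o = -8$ ($o = -4 - 4 = -8$)
$j{\left(q,S \right)} = - 6 q$
$u{\left(N,s \right)} = 3 + 30 N$ ($u{\left(N,s \right)} = 3 - \left(-6\right) 5 N = 3 - - 30 N = 3 + 30 N$)
$z{\left(8,9 \right)} 151 + u{\left(-11,11 \right)} = \left(-3\right) 151 + \left(3 + 30 \left(-11\right)\right) = -453 + \left(3 - 330\right) = -453 - 327 = -780$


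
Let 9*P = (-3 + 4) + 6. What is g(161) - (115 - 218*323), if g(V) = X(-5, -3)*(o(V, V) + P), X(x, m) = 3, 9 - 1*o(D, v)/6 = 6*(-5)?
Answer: 213010/3 ≈ 71003.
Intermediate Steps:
o(D, v) = 234 (o(D, v) = 54 - 36*(-5) = 54 - 6*(-30) = 54 + 180 = 234)
P = 7/9 (P = ((-3 + 4) + 6)/9 = (1 + 6)/9 = (1/9)*7 = 7/9 ≈ 0.77778)
g(V) = 2113/3 (g(V) = 3*(234 + 7/9) = 3*(2113/9) = 2113/3)
g(161) - (115 - 218*323) = 2113/3 - (115 - 218*323) = 2113/3 - (115 - 70414) = 2113/3 - 1*(-70299) = 2113/3 + 70299 = 213010/3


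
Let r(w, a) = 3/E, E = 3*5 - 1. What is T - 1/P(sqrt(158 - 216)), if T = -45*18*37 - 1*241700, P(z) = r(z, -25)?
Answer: -815024/3 ≈ -2.7167e+5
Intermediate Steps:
E = 14 (E = 15 - 1 = 14)
r(w, a) = 3/14
P(z) = 3/14
T = -271670 (T = -810*37 - 241700 = -29970 - 241700 = -271670)
T - 1/P(sqrt(158 - 216)) = -271670 - 1/3/14 = -271670 - 1*14/3 = -271670 - 14/3 = -815024/3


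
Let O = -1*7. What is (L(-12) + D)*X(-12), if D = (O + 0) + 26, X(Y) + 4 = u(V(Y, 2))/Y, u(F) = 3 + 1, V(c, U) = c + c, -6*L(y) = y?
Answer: -91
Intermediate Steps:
L(y) = -y/6
V(c, U) = 2*c
u(F) = 4
X(Y) = -4 + 4/Y
O = -7
D = 19 (D = (-7 + 0) + 26 = -7 + 26 = 19)
(L(-12) + D)*X(-12) = (-⅙*(-12) + 19)*(-4 + 4/(-12)) = (2 + 19)*(-4 + 4*(-1/12)) = 21*(-4 - ⅓) = 21*(-13/3) = -91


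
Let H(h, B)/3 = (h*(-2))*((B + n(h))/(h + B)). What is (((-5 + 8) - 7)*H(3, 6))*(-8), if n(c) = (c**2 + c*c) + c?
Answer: -1728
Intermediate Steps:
n(c) = c + 2*c**2 (n(c) = (c**2 + c**2) + c = 2*c**2 + c = c + 2*c**2)
H(h, B) = -6*h*(B + h*(1 + 2*h))/(B + h) (H(h, B) = 3*((h*(-2))*((B + h*(1 + 2*h))/(h + B))) = 3*((-2*h)*((B + h*(1 + 2*h))/(B + h))) = 3*(-2*h*(B + h*(1 + 2*h))/(B + h)) = -6*h*(B + h*(1 + 2*h))/(B + h))
(((-5 + 8) - 7)*H(3, 6))*(-8) = (((-5 + 8) - 7)*(-6*3*(6 + 3*(1 + 2*3))/(6 + 3)))*(-8) = ((3 - 7)*(-6*3*(6 + 3*(1 + 6))/9))*(-8) = -(-24)*3*(6 + 3*7)/9*(-8) = -(-24)*3*(6 + 21)/9*(-8) = -(-24)*3*27/9*(-8) = -4*(-54)*(-8) = 216*(-8) = -1728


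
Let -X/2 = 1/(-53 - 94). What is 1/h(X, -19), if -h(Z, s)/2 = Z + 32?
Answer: -147/9412 ≈ -0.015618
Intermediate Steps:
X = 2/147 (X = -2/(-53 - 94) = -2/(-147) = -2*(-1/147) = 2/147 ≈ 0.013605)
h(Z, s) = -64 - 2*Z (h(Z, s) = -2*(Z + 32) = -2*(32 + Z) = -64 - 2*Z)
1/h(X, -19) = 1/(-64 - 2*2/147) = 1/(-64 - 4/147) = 1/(-9412/147) = -147/9412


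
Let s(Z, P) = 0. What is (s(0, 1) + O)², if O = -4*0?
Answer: 0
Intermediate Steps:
O = 0
(s(0, 1) + O)² = (0 + 0)² = 0² = 0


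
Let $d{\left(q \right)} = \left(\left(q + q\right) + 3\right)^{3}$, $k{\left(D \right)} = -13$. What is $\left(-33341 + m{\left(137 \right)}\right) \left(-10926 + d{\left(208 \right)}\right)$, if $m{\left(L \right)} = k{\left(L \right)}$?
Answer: $-2453157782082$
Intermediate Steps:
$m{\left(L \right)} = -13$
$d{\left(q \right)} = \left(3 + 2 q\right)^{3}$ ($d{\left(q \right)} = \left(2 q + 3\right)^{3} = \left(3 + 2 q\right)^{3}$)
$\left(-33341 + m{\left(137 \right)}\right) \left(-10926 + d{\left(208 \right)}\right) = \left(-33341 - 13\right) \left(-10926 + \left(3 + 2 \cdot 208\right)^{3}\right) = - 33354 \left(-10926 + \left(3 + 416\right)^{3}\right) = - 33354 \left(-10926 + 419^{3}\right) = - 33354 \left(-10926 + 73560059\right) = \left(-33354\right) 73549133 = -2453157782082$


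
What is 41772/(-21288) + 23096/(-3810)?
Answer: -27117457/3379470 ≈ -8.0242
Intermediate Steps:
41772/(-21288) + 23096/(-3810) = 41772*(-1/21288) + 23096*(-1/3810) = -3481/1774 - 11548/1905 = -27117457/3379470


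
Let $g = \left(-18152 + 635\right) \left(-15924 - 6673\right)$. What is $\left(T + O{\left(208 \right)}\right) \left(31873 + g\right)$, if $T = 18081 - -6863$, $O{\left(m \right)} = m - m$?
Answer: $9874419692768$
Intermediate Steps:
$O{\left(m \right)} = 0$
$g = 395831649$ ($g = \left(-17517\right) \left(-22597\right) = 395831649$)
$T = 24944$ ($T = 18081 + 6863 = 24944$)
$\left(T + O{\left(208 \right)}\right) \left(31873 + g\right) = \left(24944 + 0\right) \left(31873 + 395831649\right) = 24944 \cdot 395863522 = 9874419692768$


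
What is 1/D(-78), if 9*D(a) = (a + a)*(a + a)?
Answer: 1/2704 ≈ 0.00036982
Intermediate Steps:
D(a) = 4*a**2/9 (D(a) = ((a + a)*(a + a))/9 = ((2*a)*(2*a))/9 = (4*a**2)/9 = 4*a**2/9)
1/D(-78) = 1/((4/9)*(-78)**2) = 1/((4/9)*6084) = 1/2704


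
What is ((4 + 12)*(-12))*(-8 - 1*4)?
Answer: 2304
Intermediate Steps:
((4 + 12)*(-12))*(-8 - 1*4) = (16*(-12))*(-8 - 4) = -192*(-12) = 2304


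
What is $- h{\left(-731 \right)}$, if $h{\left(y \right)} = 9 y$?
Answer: $6579$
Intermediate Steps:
$- h{\left(-731 \right)} = - 9 \left(-731\right) = \left(-1\right) \left(-6579\right) = 6579$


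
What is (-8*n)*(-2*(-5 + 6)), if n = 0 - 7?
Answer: -112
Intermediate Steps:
n = -7
(-8*n)*(-2*(-5 + 6)) = (-8*(-7))*(-2*(-5 + 6)) = 56*(-2*1) = 56*(-2) = -112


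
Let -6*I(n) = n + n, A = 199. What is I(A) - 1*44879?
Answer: -134836/3 ≈ -44945.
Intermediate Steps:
I(n) = -n/3 (I(n) = -(n + n)/6 = -n/3)
I(A) - 1*44879 = -⅓*199 - 1*44879 = -199/3 - 44879 = -134836/3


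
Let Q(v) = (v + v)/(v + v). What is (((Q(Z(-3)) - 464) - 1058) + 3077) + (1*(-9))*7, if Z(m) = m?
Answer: 1493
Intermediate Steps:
Q(v) = 1 (Q(v) = (2*v)/((2*v)) = (2*v)*(1/(2*v)) = 1)
(((Q(Z(-3)) - 464) - 1058) + 3077) + (1*(-9))*7 = (((1 - 464) - 1058) + 3077) + (1*(-9))*7 = ((-463 - 1058) + 3077) - 9*7 = (-1521 + 3077) - 63 = 1556 - 63 = 1493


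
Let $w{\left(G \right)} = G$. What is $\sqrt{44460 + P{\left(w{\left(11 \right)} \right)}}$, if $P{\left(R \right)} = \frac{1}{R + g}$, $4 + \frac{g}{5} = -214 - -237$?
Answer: $\frac{\sqrt{499552666}}{106} \approx 210.86$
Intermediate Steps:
$g = 95$ ($g = -20 + 5 \left(-214 - -237\right) = -20 + 5 \left(-214 + 237\right) = -20 + 5 \cdot 23 = -20 + 115 = 95$)
$P{\left(R \right)} = \frac{1}{95 + R}$ ($P{\left(R \right)} = \frac{1}{R + 95} = \frac{1}{95 + R}$)
$\sqrt{44460 + P{\left(w{\left(11 \right)} \right)}} = \sqrt{44460 + \frac{1}{95 + 11}} = \sqrt{44460 + \frac{1}{106}} = \sqrt{\frac{4712761}{106}} = \frac{\sqrt{499552666}}{106}$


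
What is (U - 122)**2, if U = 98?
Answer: 576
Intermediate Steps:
(U - 122)**2 = (98 - 122)**2 = (-24)**2 = 576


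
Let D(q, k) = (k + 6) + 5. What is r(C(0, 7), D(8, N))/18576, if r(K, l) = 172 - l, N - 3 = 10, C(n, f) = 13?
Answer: 37/4644 ≈ 0.0079673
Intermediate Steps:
N = 13 (N = 3 + 10 = 13)
D(q, k) = 11 + k (D(q, k) = (6 + k) + 5 = 11 + k)
r(C(0, 7), D(8, N))/18576 = (172 - (11 + 13))/18576 = (172 - 1*24)*(1/18576) = (172 - 24)*(1/18576) = 148*(1/18576) = 37/4644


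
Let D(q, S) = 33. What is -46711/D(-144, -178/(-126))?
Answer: -46711/33 ≈ -1415.5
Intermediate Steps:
-46711/D(-144, -178/(-126)) = -46711/33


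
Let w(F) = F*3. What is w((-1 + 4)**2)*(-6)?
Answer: -162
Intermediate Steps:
w(F) = 3*F
w((-1 + 4)**2)*(-6) = (3*(-1 + 4)**2)*(-6) = (3*3**2)*(-6) = (3*9)*(-6) = 27*(-6) = -162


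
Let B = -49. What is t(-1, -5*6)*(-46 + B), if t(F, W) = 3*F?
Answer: 285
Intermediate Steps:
t(-1, -5*6)*(-46 + B) = (3*(-1))*(-46 - 49) = -3*(-95) = 285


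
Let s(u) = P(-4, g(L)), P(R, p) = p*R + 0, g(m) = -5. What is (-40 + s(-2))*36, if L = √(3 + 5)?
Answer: -720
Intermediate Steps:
L = 2*√2 (L = √8 = 2*√2 ≈ 2.8284)
P(R, p) = R*p (P(R, p) = R*p + 0 = R*p)
s(u) = 20 (s(u) = -4*(-5) = 20)
(-40 + s(-2))*36 = (-40 + 20)*36 = -20*36 = -720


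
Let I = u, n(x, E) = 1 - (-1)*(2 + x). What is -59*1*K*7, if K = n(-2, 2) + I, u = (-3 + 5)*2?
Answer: -2065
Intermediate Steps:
n(x, E) = 3 + x (n(x, E) = 1 - (-2 - x) = 1 + (2 + x) = 3 + x)
u = 4 (u = 2*2 = 4)
I = 4
K = 5 (K = (3 - 2) + 4 = 1 + 4 = 5)
-59*1*K*7 = -59*1*5*7 = -295*7 = -59*35 = -2065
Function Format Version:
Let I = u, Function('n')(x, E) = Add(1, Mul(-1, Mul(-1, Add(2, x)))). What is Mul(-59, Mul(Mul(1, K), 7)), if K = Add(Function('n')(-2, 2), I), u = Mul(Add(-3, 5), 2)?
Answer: -2065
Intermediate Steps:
Function('n')(x, E) = Add(3, x) (Function('n')(x, E) = Add(1, Mul(-1, Add(-2, Mul(-1, x)))) = Add(1, Add(2, x)) = Add(3, x))
u = 4 (u = Mul(2, 2) = 4)
I = 4
K = 5 (K = Add(Add(3, -2), 4) = Add(1, 4) = 5)
Mul(-59, Mul(Mul(1, K), 7)) = Mul(-59, Mul(Mul(1, 5), 7)) = Mul(-59, Mul(5, 7)) = Mul(-59, 35) = -2065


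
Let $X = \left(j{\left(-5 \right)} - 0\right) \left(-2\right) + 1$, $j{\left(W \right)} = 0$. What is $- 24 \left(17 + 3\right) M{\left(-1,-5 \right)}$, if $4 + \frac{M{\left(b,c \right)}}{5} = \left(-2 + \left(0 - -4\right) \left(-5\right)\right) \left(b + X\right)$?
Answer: $9600$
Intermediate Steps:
$X = 1$ ($X = \left(0 - 0\right) \left(-2\right) + 1 = \left(0 + 0\right) \left(-2\right) + 1 = 0 \left(-2\right) + 1 = 0 + 1 = 1$)
$M{\left(b,c \right)} = -130 - 110 b$ ($M{\left(b,c \right)} = -20 + 5 \left(-2 + \left(0 - -4\right) \left(-5\right)\right) \left(b + 1\right) = -20 + 5 \left(-2 + \left(0 + 4\right) \left(-5\right)\right) \left(1 + b\right) = -20 + 5 \left(-2 + 4 \left(-5\right)\right) \left(1 + b\right) = -20 + 5 \left(-2 - 20\right) \left(1 + b\right) = -20 + 5 \left(- 22 \left(1 + b\right)\right) = -20 + 5 \left(-22 - 22 b\right) = -20 - \left(110 + 110 b\right) = -130 - 110 b$)
$- 24 \left(17 + 3\right) M{\left(-1,-5 \right)} = - 24 \left(17 + 3\right) \left(-130 - -110\right) = - 24 \cdot 20 \left(-130 + 110\right) = - 24 \cdot 20 \left(-20\right) = \left(-24\right) \left(-400\right) = 9600$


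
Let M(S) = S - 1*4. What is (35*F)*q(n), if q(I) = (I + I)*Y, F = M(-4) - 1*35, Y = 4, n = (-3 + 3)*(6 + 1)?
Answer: 0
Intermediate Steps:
M(S) = -4 + S (M(S) = S - 4 = -4 + S)
n = 0 (n = 0*7 = 0)
F = -43 (F = (-4 - 4) - 1*35 = -8 - 35 = -43)
q(I) = 8*I (q(I) = (I + I)*4 = (2*I)*4 = 8*I)
(35*F)*q(n) = (35*(-43))*(8*0) = -1505*0 = 0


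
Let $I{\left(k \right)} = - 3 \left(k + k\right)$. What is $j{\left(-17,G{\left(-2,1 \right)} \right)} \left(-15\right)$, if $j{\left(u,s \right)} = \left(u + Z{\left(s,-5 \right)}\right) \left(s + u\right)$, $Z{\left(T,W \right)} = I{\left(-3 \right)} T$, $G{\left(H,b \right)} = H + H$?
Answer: $-28035$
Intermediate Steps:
$I{\left(k \right)} = - 6 k$ ($I{\left(k \right)} = - 3 \cdot 2 k = - 6 k$)
$G{\left(H,b \right)} = 2 H$
$Z{\left(T,W \right)} = 18 T$ ($Z{\left(T,W \right)} = \left(-6\right) \left(-3\right) T = 18 T$)
$j{\left(u,s \right)} = \left(s + u\right) \left(u + 18 s\right)$ ($j{\left(u,s \right)} = \left(u + 18 s\right) \left(s + u\right) = \left(s + u\right) \left(u + 18 s\right)$)
$j{\left(-17,G{\left(-2,1 \right)} \right)} \left(-15\right) = \left(\left(-17\right)^{2} + 18 \left(2 \left(-2\right)\right)^{2} + 19 \cdot 2 \left(-2\right) \left(-17\right)\right) \left(-15\right) = \left(289 + 18 \left(-4\right)^{2} + 19 \left(-4\right) \left(-17\right)\right) \left(-15\right) = \left(289 + 18 \cdot 16 + 1292\right) \left(-15\right) = \left(289 + 288 + 1292\right) \left(-15\right) = 1869 \left(-15\right) = -28035$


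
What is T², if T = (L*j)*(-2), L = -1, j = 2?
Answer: 16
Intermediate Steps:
T = 4 (T = -1*2*(-2) = -2*(-2) = 4)
T² = 4² = 16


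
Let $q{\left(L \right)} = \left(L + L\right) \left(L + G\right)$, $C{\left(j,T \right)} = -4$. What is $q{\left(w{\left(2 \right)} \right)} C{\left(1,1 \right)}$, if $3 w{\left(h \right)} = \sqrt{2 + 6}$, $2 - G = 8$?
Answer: $- \frac{64}{9} + 32 \sqrt{2} \approx 38.144$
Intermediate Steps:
$G = -6$ ($G = 2 - 8 = -6$)
$w{\left(h \right)} = \frac{2 \sqrt{2}}{3}$ ($w{\left(h \right)} = \frac{\sqrt{2 + 6}}{3} = \frac{\sqrt{8}}{3} = \frac{2 \sqrt{2}}{3}$)
$q{\left(L \right)} = 2 L \left(-6 + L\right)$ ($q{\left(L \right)} = \left(L + L\right) \left(L - 6\right) = 2 L \left(-6 + L\right)$)
$q{\left(w{\left(2 \right)} \right)} C{\left(1,1 \right)} = 2 \frac{2 \sqrt{2}}{3} \left(-6 + \frac{2 \sqrt{2}}{3}\right) \left(-4\right) = \frac{4 \sqrt{2} \left(-6 + \frac{2 \sqrt{2}}{3}\right)}{3} \left(-4\right) = - \frac{16 \sqrt{2} \left(-6 + \frac{2 \sqrt{2}}{3}\right)}{3}$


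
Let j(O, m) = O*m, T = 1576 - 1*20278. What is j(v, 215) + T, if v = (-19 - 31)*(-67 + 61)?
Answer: 45798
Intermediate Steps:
v = 300 (v = -50*(-6) = 300)
T = -18702 (T = 1576 - 20278 = -18702)
j(v, 215) + T = 300*215 - 18702 = 64500 - 18702 = 45798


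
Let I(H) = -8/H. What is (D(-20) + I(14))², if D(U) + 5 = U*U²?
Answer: 3140369521/49 ≈ 6.4089e+7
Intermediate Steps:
D(U) = -5 + U³ (D(U) = -5 + U*U² = -5 + U³)
(D(-20) + I(14))² = ((-5 + (-20)³) - 8/14)² = ((-5 - 8000) - 8*1/14)² = (-8005 - 4/7)² = (-56039/7)² = 3140369521/49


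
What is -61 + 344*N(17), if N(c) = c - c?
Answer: -61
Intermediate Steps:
N(c) = 0
-61 + 344*N(17) = -61 + 344*0 = -61 + 0 = -61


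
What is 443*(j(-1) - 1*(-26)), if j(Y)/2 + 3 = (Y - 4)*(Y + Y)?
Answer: 17720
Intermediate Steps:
j(Y) = -6 + 4*Y*(-4 + Y) (j(Y) = -6 + 2*((Y - 4)*(Y + Y)) = -6 + 2*((-4 + Y)*(2*Y)) = -6 + 2*(2*Y*(-4 + Y)) = -6 + 4*Y*(-4 + Y))
443*(j(-1) - 1*(-26)) = 443*((-6 - 16*(-1) + 4*(-1)**2) - 1*(-26)) = 443*((-6 + 16 + 4*1) + 26) = 443*((-6 + 16 + 4) + 26) = 443*(14 + 26) = 443*40 = 17720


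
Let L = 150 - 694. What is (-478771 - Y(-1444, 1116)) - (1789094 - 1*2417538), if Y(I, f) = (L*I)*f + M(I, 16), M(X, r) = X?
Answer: -876507059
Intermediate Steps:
L = -544
Y(I, f) = I - 544*I*f (Y(I, f) = (-544*I)*f + I = -544*I*f + I = I - 544*I*f)
(-478771 - Y(-1444, 1116)) - (1789094 - 1*2417538) = (-478771 - (-1444)*(1 - 544*1116)) - (1789094 - 1*2417538) = (-478771 - (-1444)*(1 - 607104)) - (1789094 - 2417538) = (-478771 - (-1444)*(-607103)) - 1*(-628444) = (-478771 - 1*876656732) + 628444 = (-478771 - 876656732) + 628444 = -877135503 + 628444 = -876507059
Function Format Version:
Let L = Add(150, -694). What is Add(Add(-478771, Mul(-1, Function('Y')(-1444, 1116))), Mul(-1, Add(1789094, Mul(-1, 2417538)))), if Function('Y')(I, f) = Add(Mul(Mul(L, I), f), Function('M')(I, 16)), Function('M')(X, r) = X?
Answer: -876507059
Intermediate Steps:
L = -544
Function('Y')(I, f) = Add(I, Mul(-544, I, f)) (Function('Y')(I, f) = Add(Mul(Mul(-544, I), f), I) = Add(Mul(-544, I, f), I) = Add(I, Mul(-544, I, f)))
Add(Add(-478771, Mul(-1, Function('Y')(-1444, 1116))), Mul(-1, Add(1789094, Mul(-1, 2417538)))) = Add(Add(-478771, Mul(-1, Mul(-1444, Add(1, Mul(-544, 1116))))), Mul(-1, Add(1789094, Mul(-1, 2417538)))) = Add(Add(-478771, Mul(-1, Mul(-1444, Add(1, -607104)))), Mul(-1, Add(1789094, -2417538))) = Add(Add(-478771, Mul(-1, Mul(-1444, -607103))), Mul(-1, -628444)) = Add(Add(-478771, Mul(-1, 876656732)), 628444) = Add(Add(-478771, -876656732), 628444) = Add(-877135503, 628444) = -876507059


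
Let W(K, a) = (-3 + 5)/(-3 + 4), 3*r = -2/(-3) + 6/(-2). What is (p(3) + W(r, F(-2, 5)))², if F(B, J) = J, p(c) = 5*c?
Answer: 289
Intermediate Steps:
r = -7/9 (r = (-2/(-3) + 6/(-2))/3 = (-2*(-⅓) + 6*(-½))/3 = (⅔ - 3)/3 = (⅓)*(-7/3) = -7/9 ≈ -0.77778)
W(K, a) = 2 (W(K, a) = 2/1 = 2*1 = 2)
(p(3) + W(r, F(-2, 5)))² = (5*3 + 2)² = (15 + 2)² = 17² = 289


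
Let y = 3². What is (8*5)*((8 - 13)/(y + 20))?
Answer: -200/29 ≈ -6.8966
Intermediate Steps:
y = 9
(8*5)*((8 - 13)/(y + 20)) = (8*5)*((8 - 13)/(9 + 20)) = 40*(-5/29) = -200/29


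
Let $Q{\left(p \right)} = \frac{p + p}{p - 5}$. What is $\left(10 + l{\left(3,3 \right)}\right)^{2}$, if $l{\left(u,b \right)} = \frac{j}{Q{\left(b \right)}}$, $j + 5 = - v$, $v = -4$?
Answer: $\frac{961}{9} \approx 106.78$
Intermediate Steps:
$Q{\left(p \right)} = \frac{2 p}{-5 + p}$
$j = -1$ ($j = -5 - -4 = -5 + 4 = -1$)
$l{\left(u,b \right)} = - \frac{-5 + b}{2 b}$ ($l{\left(u,b \right)} = - \frac{1}{2 b \frac{1}{-5 + b}} = - \frac{-5 + b}{2 b}$)
$\left(10 + l{\left(3,3 \right)}\right)^{2} = \left(10 + \frac{5 - 3}{2 \cdot 3}\right)^{2} = \left(10 + \frac{1}{2} \cdot \frac{1}{3} \left(5 - 3\right)\right)^{2} = \left(10 + \frac{1}{2} \cdot \frac{1}{3} \cdot 2\right)^{2} = \left(10 + \frac{1}{3}\right)^{2} = \left(\frac{31}{3}\right)^{2} = \frac{961}{9}$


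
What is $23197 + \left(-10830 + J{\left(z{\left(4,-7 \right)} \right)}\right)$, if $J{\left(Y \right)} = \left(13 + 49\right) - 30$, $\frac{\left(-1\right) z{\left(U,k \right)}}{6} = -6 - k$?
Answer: $12399$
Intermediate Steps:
$z{\left(U,k \right)} = 36 + 6 k$ ($z{\left(U,k \right)} = - 6 \left(-6 - k\right) = 36 + 6 k$)
$J{\left(Y \right)} = 32$ ($J{\left(Y \right)} = 62 - 30 = 32$)
$23197 + \left(-10830 + J{\left(z{\left(4,-7 \right)} \right)}\right) = 23197 + \left(-10830 + 32\right) = 23197 - 10798 = 12399$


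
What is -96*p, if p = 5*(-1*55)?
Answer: 26400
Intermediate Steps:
p = -275 (p = 5*(-55) = -275)
-96*p = -96*(-275) = 26400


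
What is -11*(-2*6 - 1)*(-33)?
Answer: -4719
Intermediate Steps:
-11*(-2*6 - 1)*(-33) = -11*(-12 - 1)*(-33) = -11*(-13)*(-33) = 143*(-33) = -4719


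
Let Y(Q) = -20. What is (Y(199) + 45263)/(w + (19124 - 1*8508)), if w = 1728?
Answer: 45243/12344 ≈ 3.6652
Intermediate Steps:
(Y(199) + 45263)/(w + (19124 - 1*8508)) = (-20 + 45263)/(1728 + (19124 - 1*8508)) = 45243/(1728 + (19124 - 8508)) = 45243/(1728 + 10616) = 45243/12344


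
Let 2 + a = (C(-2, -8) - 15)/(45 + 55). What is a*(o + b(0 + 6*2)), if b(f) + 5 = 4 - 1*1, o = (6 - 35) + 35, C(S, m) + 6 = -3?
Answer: -224/25 ≈ -8.9600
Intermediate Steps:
C(S, m) = -9 (C(S, m) = -6 - 3 = -9)
a = -56/25 (a = -2 + (-9 - 15)/(45 + 55) = -2 - 24/100 = -2 - 24*1/100 = -2 - 6/25 = -56/25 ≈ -2.2400)
o = 6 (o = -29 + 35 = 6)
b(f) = -2 (b(f) = -5 + (4 - 1*1) = -5 + (4 - 1) = -5 + 3 = -2)
a*(o + b(0 + 6*2)) = -56*(6 - 2)/25 = -56/25*4 = -224/25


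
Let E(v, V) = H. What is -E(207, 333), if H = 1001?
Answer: -1001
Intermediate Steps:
E(v, V) = 1001
-E(207, 333) = -1*1001 = -1001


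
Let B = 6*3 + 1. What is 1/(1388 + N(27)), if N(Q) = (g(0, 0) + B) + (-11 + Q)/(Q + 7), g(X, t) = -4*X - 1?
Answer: 17/23910 ≈ 0.00071100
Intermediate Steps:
g(X, t) = -1 - 4*X
B = 19 (B = 18 + 1 = 19)
N(Q) = 18 + (-11 + Q)/(7 + Q) (N(Q) = ((-1 - 4*0) + 19) + (-11 + Q)/(Q + 7) = ((-1 + 0) + 19) + (-11 + Q)/(7 + Q) = (-1 + 19) + (-11 + Q)/(7 + Q) = 18 + (-11 + Q)/(7 + Q))
1/(1388 + N(27)) = 1/(1388 + (115 + 19*27)/(7 + 27)) = 1/(1388 + (115 + 513)/34) = 1/(1388 + (1/34)*628) = 1/(1388 + 314/17) = 1/(23910/17) = 17/23910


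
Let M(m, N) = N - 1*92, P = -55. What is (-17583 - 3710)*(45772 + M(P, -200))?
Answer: -968405640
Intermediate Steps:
M(m, N) = -92 + N (M(m, N) = N - 92 = -92 + N)
(-17583 - 3710)*(45772 + M(P, -200)) = (-17583 - 3710)*(45772 + (-92 - 200)) = -21293*(45772 - 292) = -21293*45480 = -968405640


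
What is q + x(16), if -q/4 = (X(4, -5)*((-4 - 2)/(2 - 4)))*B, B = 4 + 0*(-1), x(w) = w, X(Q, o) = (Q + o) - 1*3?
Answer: 208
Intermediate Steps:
X(Q, o) = -3 + Q + o (X(Q, o) = (Q + o) - 3 = -3 + Q + o)
B = 4 (B = 4 + 0 = 4)
q = 192 (q = -4*(-3 + 4 - 5)*((-4 - 2)/(2 - 4))*4 = -4*(-(-24)/(-2))*4 = -4*(-(-24)*(-1)/2)*4 = -4*(-4*3)*4 = -(-48)*4 = -4*(-48) = 192)
q + x(16) = 192 + 16 = 208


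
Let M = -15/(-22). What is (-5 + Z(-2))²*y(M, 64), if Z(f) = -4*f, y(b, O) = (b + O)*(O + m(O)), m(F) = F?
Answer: 819648/11 ≈ 74514.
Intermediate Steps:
M = 15/22 (M = -15*(-1/22) = 15/22 ≈ 0.68182)
y(b, O) = 2*O*(O + b) (y(b, O) = (b + O)*(O + O) = (O + b)*(2*O) = 2*O*(O + b))
(-5 + Z(-2))²*y(M, 64) = (-5 - 4*(-2))²*(2*64*(64 + 15/22)) = (-5 + 8)²*(2*64*(1423/22)) = 3²*(91072/11) = 9*(91072/11) = 819648/11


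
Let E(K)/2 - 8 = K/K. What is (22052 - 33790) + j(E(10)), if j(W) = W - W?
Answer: -11738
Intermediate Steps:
E(K) = 18 (E(K) = 16 + 2*(K/K) = 16 + 2*1 = 16 + 2 = 18)
j(W) = 0
(22052 - 33790) + j(E(10)) = (22052 - 33790) + 0 = -11738 + 0 = -11738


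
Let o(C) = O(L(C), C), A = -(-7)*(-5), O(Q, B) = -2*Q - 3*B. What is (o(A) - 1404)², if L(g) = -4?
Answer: 1666681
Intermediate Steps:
O(Q, B) = -3*B - 2*Q
A = -35 (A = -1*35 = -35)
o(C) = 8 - 3*C (o(C) = -3*C - 2*(-4) = -3*C + 8 = 8 - 3*C)
(o(A) - 1404)² = ((8 - 3*(-35)) - 1404)² = ((8 + 105) - 1404)² = (113 - 1404)² = (-1291)² = 1666681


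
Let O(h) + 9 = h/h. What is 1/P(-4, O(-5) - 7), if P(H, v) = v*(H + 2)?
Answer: 1/30 ≈ 0.033333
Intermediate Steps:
O(h) = -8 (O(h) = -9 + h/h = -9 + 1 = -8)
P(H, v) = v*(2 + H)
1/P(-4, O(-5) - 7) = 1/((-8 - 7)*(2 - 4)) = 1/(-15*(-2)) = 1/30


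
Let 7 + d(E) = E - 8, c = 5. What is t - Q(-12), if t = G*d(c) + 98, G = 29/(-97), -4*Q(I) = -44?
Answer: 8729/97 ≈ 89.990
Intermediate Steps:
Q(I) = 11 (Q(I) = -¼*(-44) = 11)
d(E) = -15 + E (d(E) = -7 + (E - 8) = -7 + (-8 + E) = -15 + E)
G = -29/97 (G = 29*(-1/97) = -29/97 ≈ -0.29897)
t = 9796/97 (t = -29*(-15 + 5)/97 + 98 = -29/97*(-10) + 98 = 290/97 + 98 = 9796/97 ≈ 100.99)
t - Q(-12) = 9796/97 - 1*11 = 9796/97 - 11 = 8729/97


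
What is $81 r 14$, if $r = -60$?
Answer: $-68040$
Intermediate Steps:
$81 r 14 = 81 \left(-60\right) 14 = \left(-4860\right) 14 = -68040$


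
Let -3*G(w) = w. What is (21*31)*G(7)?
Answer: -1519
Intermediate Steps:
G(w) = -w/3
(21*31)*G(7) = (21*31)*(-⅓*7) = 651*(-7/3) = -1519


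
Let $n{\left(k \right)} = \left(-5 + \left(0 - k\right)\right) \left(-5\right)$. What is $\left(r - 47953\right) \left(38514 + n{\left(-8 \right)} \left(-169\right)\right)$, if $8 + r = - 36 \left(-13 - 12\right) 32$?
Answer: $-786539889$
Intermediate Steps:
$r = 28792$ ($r = -8 + - 36 \left(-13 - 12\right) 32 = -8 + \left(-36\right) \left(-25\right) 32 = -8 + 900 \cdot 32 = -8 + 28800 = 28792$)
$n{\left(k \right)} = 25 + 5 k$ ($n{\left(k \right)} = \left(-5 - k\right) \left(-5\right) = 25 + 5 k$)
$\left(r - 47953\right) \left(38514 + n{\left(-8 \right)} \left(-169\right)\right) = \left(28792 - 47953\right) \left(38514 + \left(25 + 5 \left(-8\right)\right) \left(-169\right)\right) = - 19161 \left(38514 + \left(25 - 40\right) \left(-169\right)\right) = - 19161 \left(38514 - -2535\right) = - 19161 \left(38514 + 2535\right) = \left(-19161\right) 41049 = -786539889$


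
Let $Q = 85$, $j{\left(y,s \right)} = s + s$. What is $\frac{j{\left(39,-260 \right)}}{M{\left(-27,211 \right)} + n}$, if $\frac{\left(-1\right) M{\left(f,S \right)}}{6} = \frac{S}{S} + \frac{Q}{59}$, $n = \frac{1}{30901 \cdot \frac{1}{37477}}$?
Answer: $\frac{948042680}{24487321} \approx 38.716$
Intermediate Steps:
$j{\left(y,s \right)} = 2 s$
$n = \frac{37477}{30901}$ ($n = \frac{1}{30901 \cdot \frac{1}{37477}} = \frac{1}{\frac{30901}{37477}} = \frac{37477}{30901} \approx 1.2128$)
$M{\left(f,S \right)} = - \frac{864}{59}$ ($M{\left(f,S \right)} = - 6 \left(\frac{S}{S} + \frac{85}{59}\right) = - 6 \left(1 + 85 \cdot \frac{1}{59}\right) = - 6 \left(1 + \frac{85}{59}\right) = \left(-6\right) \frac{144}{59} = - \frac{864}{59}$)
$\frac{j{\left(39,-260 \right)}}{M{\left(-27,211 \right)} + n} = \frac{2 \left(-260\right)}{- \frac{864}{59} + \frac{37477}{30901}} = - \frac{520}{- \frac{24487321}{1823159}} = \left(-520\right) \left(- \frac{1823159}{24487321}\right) = \frac{948042680}{24487321}$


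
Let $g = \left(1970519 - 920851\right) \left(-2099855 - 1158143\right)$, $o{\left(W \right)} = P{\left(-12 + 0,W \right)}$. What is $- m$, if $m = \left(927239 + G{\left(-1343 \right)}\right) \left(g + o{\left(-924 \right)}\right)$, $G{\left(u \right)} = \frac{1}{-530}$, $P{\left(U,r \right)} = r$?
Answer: $\frac{840311552161926333186}{265} \approx 3.171 \cdot 10^{18}$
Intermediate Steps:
$G{\left(u \right)} = - \frac{1}{530}$
$o{\left(W \right)} = W$
$g = -3419816244664$ ($g = 1049668 \left(-3257998\right) = -3419816244664$)
$m = - \frac{840311552161926333186}{265}$ ($m = \left(927239 - \frac{1}{530}\right) \left(-3419816244664 - 924\right) = \frac{491436669}{530} \left(-3419816245588\right) = - \frac{840311552161926333186}{265} \approx -3.171 \cdot 10^{18}$)
$- m = \left(-1\right) \left(- \frac{840311552161926333186}{265}\right) = \frac{840311552161926333186}{265}$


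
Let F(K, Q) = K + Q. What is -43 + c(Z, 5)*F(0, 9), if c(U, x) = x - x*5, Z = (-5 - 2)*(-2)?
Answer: -223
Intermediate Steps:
Z = 14 (Z = -7*(-2) = 14)
c(U, x) = -4*x (c(U, x) = x - 5*x = -4*x)
-43 + c(Z, 5)*F(0, 9) = -43 + (-4*5)*(0 + 9) = -43 - 20*9 = -43 - 180 = -223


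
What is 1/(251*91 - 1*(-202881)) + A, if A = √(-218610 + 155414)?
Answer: 1/225722 + 2*I*√15799 ≈ 4.4302e-6 + 251.39*I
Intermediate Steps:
A = 2*I*√15799 (A = √(-63196) = 2*I*√15799 ≈ 251.39*I)
1/(251*91 - 1*(-202881)) + A = 1/(251*91 - 1*(-202881)) + 2*I*√15799 = 1/(22841 + 202881) + 2*I*√15799 = 1/225722 + 2*I*√15799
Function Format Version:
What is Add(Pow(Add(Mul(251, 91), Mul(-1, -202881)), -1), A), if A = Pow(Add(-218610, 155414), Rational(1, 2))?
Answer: Add(Rational(1, 225722), Mul(2, I, Pow(15799, Rational(1, 2)))) ≈ Add(4.4302e-6, Mul(251.39, I))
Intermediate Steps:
A = Mul(2, I, Pow(15799, Rational(1, 2))) (A = Pow(-63196, Rational(1, 2)) = Mul(2, I, Pow(15799, Rational(1, 2))) ≈ Mul(251.39, I))
Add(Pow(Add(Mul(251, 91), Mul(-1, -202881)), -1), A) = Add(Pow(Add(Mul(251, 91), Mul(-1, -202881)), -1), Mul(2, I, Pow(15799, Rational(1, 2)))) = Add(Pow(Add(22841, 202881), -1), Mul(2, I, Pow(15799, Rational(1, 2)))) = Add(Pow(225722, -1), Mul(2, I, Pow(15799, Rational(1, 2)))) = Add(Rational(1, 225722), Mul(2, I, Pow(15799, Rational(1, 2))))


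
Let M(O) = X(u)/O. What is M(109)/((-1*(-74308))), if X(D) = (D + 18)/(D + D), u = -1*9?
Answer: -1/16199144 ≈ -6.1732e-8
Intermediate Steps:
u = -9
X(D) = (18 + D)/(2*D) (X(D) = (18 + D)/((2*D)) = (18 + D)*(1/(2*D)) = (18 + D)/(2*D))
M(O) = -1/(2*O) (M(O) = ((½)*(18 - 9)/(-9))/O = ((½)*(-⅑)*9)/O = -1/(2*O))
M(109)/((-1*(-74308))) = (-½/109)/((-1*(-74308))) = -½*1/109/74308 = -1/218*1/74308 = -1/16199144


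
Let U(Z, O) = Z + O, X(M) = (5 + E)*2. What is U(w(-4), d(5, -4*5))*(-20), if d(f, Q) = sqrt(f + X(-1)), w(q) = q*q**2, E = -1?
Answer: 1280 - 20*sqrt(13) ≈ 1207.9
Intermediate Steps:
w(q) = q**3
X(M) = 8 (X(M) = (5 - 1)*2 = 4*2 = 8)
d(f, Q) = sqrt(8 + f) (d(f, Q) = sqrt(f + 8) = sqrt(8 + f))
U(Z, O) = O + Z
U(w(-4), d(5, -4*5))*(-20) = (sqrt(8 + 5) + (-4)**3)*(-20) = (sqrt(13) - 64)*(-20) = (-64 + sqrt(13))*(-20) = 1280 - 20*sqrt(13)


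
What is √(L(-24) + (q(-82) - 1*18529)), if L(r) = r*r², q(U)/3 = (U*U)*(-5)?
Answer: I*√133213 ≈ 364.98*I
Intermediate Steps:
q(U) = -15*U² (q(U) = 3*((U*U)*(-5)) = 3*(U²*(-5)) = 3*(-5*U²) = -15*U²)
L(r) = r³
√(L(-24) + (q(-82) - 1*18529)) = √((-24)³ + (-15*(-82)² - 1*18529)) = √(-13824 + (-15*6724 - 18529)) = √(-13824 + (-100860 - 18529)) = √(-13824 - 119389) = √(-133213) = I*√133213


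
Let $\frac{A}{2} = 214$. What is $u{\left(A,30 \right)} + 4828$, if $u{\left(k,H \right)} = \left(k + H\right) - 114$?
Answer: $5172$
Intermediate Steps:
$A = 428$ ($A = 2 \cdot 214 = 428$)
$u{\left(k,H \right)} = -114 + H + k$ ($u{\left(k,H \right)} = \left(H + k\right) - 114 = -114 + H + k$)
$u{\left(A,30 \right)} + 4828 = \left(-114 + 30 + 428\right) + 4828 = 344 + 4828 = 5172$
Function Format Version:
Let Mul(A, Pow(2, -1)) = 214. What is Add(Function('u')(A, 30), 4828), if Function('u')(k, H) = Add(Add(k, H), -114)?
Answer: 5172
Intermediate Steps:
A = 428 (A = Mul(2, 214) = 428)
Function('u')(k, H) = Add(-114, H, k) (Function('u')(k, H) = Add(Add(H, k), -114) = Add(-114, H, k))
Add(Function('u')(A, 30), 4828) = Add(Add(-114, 30, 428), 4828) = Add(344, 4828) = 5172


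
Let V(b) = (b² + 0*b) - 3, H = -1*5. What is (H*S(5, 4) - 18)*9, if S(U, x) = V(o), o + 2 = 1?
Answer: -72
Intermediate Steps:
o = -1 (o = -2 + 1 = -1)
H = -5
V(b) = -3 + b² (V(b) = (b² + 0) - 3 = b² - 3 = -3 + b²)
S(U, x) = -2 (S(U, x) = -3 + (-1)² = -3 + 1 = -2)
(H*S(5, 4) - 18)*9 = (-5*(-2) - 18)*9 = (10 - 18)*9 = -8*9 = -72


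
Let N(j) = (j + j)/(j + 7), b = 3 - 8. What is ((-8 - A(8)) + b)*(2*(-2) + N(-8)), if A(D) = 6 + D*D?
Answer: -996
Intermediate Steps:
b = -5
N(j) = 2*j/(7 + j) (N(j) = (2*j)/(7 + j) = 2*j/(7 + j))
A(D) = 6 + D²
((-8 - A(8)) + b)*(2*(-2) + N(-8)) = ((-8 - (6 + 8²)) - 5)*(2*(-2) + 2*(-8)/(7 - 8)) = ((-8 - (6 + 64)) - 5)*(-4 + 2*(-8)/(-1)) = ((-8 - 1*70) - 5)*(-4 + 2*(-8)*(-1)) = ((-8 - 70) - 5)*(-4 + 16) = (-78 - 5)*12 = -83*12 = -996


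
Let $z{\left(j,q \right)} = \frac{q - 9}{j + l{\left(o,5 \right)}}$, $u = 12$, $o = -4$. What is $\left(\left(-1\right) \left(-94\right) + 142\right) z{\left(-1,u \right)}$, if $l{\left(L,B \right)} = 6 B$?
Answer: $\frac{708}{29} \approx 24.414$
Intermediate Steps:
$z{\left(j,q \right)} = \frac{-9 + q}{30 + j}$ ($z{\left(j,q \right)} = \frac{q - 9}{j + 6 \cdot 5} = \frac{-9 + q}{j + 30} = \frac{-9 + q}{30 + j}$)
$\left(\left(-1\right) \left(-94\right) + 142\right) z{\left(-1,u \right)} = \left(\left(-1\right) \left(-94\right) + 142\right) \frac{-9 + 12}{30 - 1} = \left(94 + 142\right) \frac{1}{29} \cdot 3 = 236 \cdot \frac{1}{29} \cdot 3 = 236 \cdot \frac{3}{29} = \frac{708}{29}$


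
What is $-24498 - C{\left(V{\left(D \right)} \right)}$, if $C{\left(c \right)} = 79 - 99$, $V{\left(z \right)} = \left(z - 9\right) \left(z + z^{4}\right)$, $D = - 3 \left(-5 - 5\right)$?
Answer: $-24478$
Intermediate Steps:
$D = 30$ ($D = \left(-3\right) \left(-10\right) = 30$)
$V{\left(z \right)} = \left(-9 + z\right) \left(z + z^{4}\right)$
$C{\left(c \right)} = -20$
$-24498 - C{\left(V{\left(D \right)} \right)} = -24498 - -20 = -24498 + 20 = -24478$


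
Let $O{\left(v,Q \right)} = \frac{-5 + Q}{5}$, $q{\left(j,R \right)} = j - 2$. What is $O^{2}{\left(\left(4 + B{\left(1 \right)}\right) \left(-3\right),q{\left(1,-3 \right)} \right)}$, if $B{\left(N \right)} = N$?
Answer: $\frac{36}{25} \approx 1.44$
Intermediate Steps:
$q{\left(j,R \right)} = -2 + j$
$O{\left(v,Q \right)} = -1 + \frac{Q}{5}$ ($O{\left(v,Q \right)} = \left(-5 + Q\right) \frac{1}{5} = -1 + \frac{Q}{5}$)
$O^{2}{\left(\left(4 + B{\left(1 \right)}\right) \left(-3\right),q{\left(1,-3 \right)} \right)} = \left(-1 + \frac{-2 + 1}{5}\right)^{2} = \left(-1 + \frac{1}{5} \left(-1\right)\right)^{2} = \left(-1 - \frac{1}{5}\right)^{2} = \left(- \frac{6}{5}\right)^{2} = \frac{36}{25}$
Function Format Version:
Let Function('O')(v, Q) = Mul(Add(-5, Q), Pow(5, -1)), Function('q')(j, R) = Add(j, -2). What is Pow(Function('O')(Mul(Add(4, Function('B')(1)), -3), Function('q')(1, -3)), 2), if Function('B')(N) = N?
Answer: Rational(36, 25) ≈ 1.4400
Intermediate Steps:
Function('q')(j, R) = Add(-2, j)
Function('O')(v, Q) = Add(-1, Mul(Rational(1, 5), Q)) (Function('O')(v, Q) = Mul(Add(-5, Q), Rational(1, 5)) = Add(-1, Mul(Rational(1, 5), Q)))
Pow(Function('O')(Mul(Add(4, Function('B')(1)), -3), Function('q')(1, -3)), 2) = Pow(Add(-1, Mul(Rational(1, 5), Add(-2, 1))), 2) = Pow(Add(-1, Mul(Rational(1, 5), -1)), 2) = Pow(Add(-1, Rational(-1, 5)), 2) = Pow(Rational(-6, 5), 2) = Rational(36, 25)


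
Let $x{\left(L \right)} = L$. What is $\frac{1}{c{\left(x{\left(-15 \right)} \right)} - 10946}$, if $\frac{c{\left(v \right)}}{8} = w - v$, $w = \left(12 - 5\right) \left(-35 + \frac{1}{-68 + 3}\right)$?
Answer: $- \frac{65}{831146} \approx -7.8205 \cdot 10^{-5}$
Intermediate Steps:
$w = - \frac{15932}{65}$ ($w = 7 \left(-35 + \frac{1}{-65}\right) = 7 \left(-35 - \frac{1}{65}\right) = 7 \left(- \frac{2276}{65}\right) = - \frac{15932}{65} \approx -245.11$)
$c{\left(v \right)} = - \frac{127456}{65} - 8 v$ ($c{\left(v \right)} = 8 \left(- \frac{15932}{65} - v\right) = - \frac{127456}{65} - 8 v$)
$\frac{1}{c{\left(x{\left(-15 \right)} \right)} - 10946} = \frac{1}{\left(- \frac{127456}{65} - -120\right) - 10946} = \frac{1}{\left(- \frac{127456}{65} + 120\right) - 10946} = \frac{1}{- \frac{119656}{65} - 10946} = \frac{1}{- \frac{831146}{65}} = - \frac{65}{831146}$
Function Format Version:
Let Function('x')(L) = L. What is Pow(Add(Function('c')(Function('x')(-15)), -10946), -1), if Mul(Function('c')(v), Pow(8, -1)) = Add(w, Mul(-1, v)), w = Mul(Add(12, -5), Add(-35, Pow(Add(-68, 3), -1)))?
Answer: Rational(-65, 831146) ≈ -7.8205e-5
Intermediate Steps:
w = Rational(-15932, 65) (w = Mul(7, Add(-35, Pow(-65, -1))) = Mul(7, Add(-35, Rational(-1, 65))) = Mul(7, Rational(-2276, 65)) = Rational(-15932, 65) ≈ -245.11)
Function('c')(v) = Add(Rational(-127456, 65), Mul(-8, v)) (Function('c')(v) = Mul(8, Add(Rational(-15932, 65), Mul(-1, v))) = Add(Rational(-127456, 65), Mul(-8, v)))
Pow(Add(Function('c')(Function('x')(-15)), -10946), -1) = Pow(Add(Add(Rational(-127456, 65), Mul(-8, -15)), -10946), -1) = Pow(Add(Add(Rational(-127456, 65), 120), -10946), -1) = Pow(Add(Rational(-119656, 65), -10946), -1) = Pow(Rational(-831146, 65), -1) = Rational(-65, 831146)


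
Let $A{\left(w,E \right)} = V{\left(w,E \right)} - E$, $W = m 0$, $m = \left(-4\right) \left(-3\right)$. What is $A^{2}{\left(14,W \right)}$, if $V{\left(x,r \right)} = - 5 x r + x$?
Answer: $196$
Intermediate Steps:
$V{\left(x,r \right)} = x - 5 r x$ ($V{\left(x,r \right)} = - 5 r x + x = x - 5 r x$)
$m = 12$
$W = 0$ ($W = 12 \cdot 0 = 0$)
$A{\left(w,E \right)} = - E + w \left(1 - 5 E\right)$ ($A{\left(w,E \right)} = w \left(1 - 5 E\right) - E = - E + w \left(1 - 5 E\right)$)
$A^{2}{\left(14,W \right)} = \left(14 - 0 - 0 \cdot 14\right)^{2} = \left(14 + 0 + 0\right)^{2} = 14^{2} = 196$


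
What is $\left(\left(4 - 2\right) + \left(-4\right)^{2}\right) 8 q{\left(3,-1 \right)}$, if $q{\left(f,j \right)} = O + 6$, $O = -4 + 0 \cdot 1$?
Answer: $288$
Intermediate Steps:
$O = -4$ ($O = -4 + 0 = -4$)
$q{\left(f,j \right)} = 2$ ($q{\left(f,j \right)} = -4 + 6 = 2$)
$\left(\left(4 - 2\right) + \left(-4\right)^{2}\right) 8 q{\left(3,-1 \right)} = \left(\left(4 - 2\right) + \left(-4\right)^{2}\right) 8 \cdot 2 = \left(2 + 16\right) 8 \cdot 2 = 18 \cdot 8 \cdot 2 = 144 \cdot 2 = 288$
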